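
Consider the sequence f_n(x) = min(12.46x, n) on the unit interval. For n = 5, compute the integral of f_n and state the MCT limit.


f(x) = 12.46x on [0,1]; f_n(x) = min(12.46x, n). At n = 5:
Step 1: f(x) reaches 5 at x = 5/12.46 = 0.401284
Step 2: integral(f_5) = integral(12.46x, 0, 0.401284) + integral(5, 0.401284, 1)
       = 12.46*0.401284^2/2 + 5*(1 - 0.401284)
       = 1.00321 + 2.993579
       = 3.99679
Step 3: As n -> infinity, f_n increases to f, so by MCT integral(f_n) -> integral(f) = 12.46/2 = 6.23.
Convergence: integral(f_5) = 3.99679 -> 6.23 as n -> infinity


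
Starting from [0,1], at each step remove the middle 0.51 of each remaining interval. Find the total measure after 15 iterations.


Step 1: At each step, fraction remaining = 1 - 0.51 = 0.49
Step 2: After 15 steps, measure = (0.49)^15
Result = 2.253934e-05


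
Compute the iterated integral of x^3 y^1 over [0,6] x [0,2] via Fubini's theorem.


By Fubini's theorem, the double integral factors as a product of single integrals:
Step 1: integral_0^6 x^3 dx = [x^4/4] from 0 to 6
     = 6^4/4 = 324
Step 2: integral_0^2 y^1 dy = [y^2/2] from 0 to 2
     = 2^2/2 = 2
Step 3: Double integral = 324 * 2 = 648


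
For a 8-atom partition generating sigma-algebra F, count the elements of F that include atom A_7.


Each element of F is a union of some subset S of the 8 atoms.
The element contains A_7 iff A_7 is in S.
So we count subsets S of {A_1,...,A_8} with A_7 in S: choose freely among the other 7 atoms.
Count = 2^(8-1) = 2^7 = 128.


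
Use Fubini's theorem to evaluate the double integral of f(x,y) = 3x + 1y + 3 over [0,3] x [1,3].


By Fubini, integrate in x first, then y.
Step 1: Fix y, integrate over x in [0,3]:
  integral(3x + 1y + 3, x=0..3)
  = 3*(3^2 - 0^2)/2 + (1y + 3)*(3 - 0)
  = 13.5 + (1y + 3)*3
  = 13.5 + 3y + 9
  = 22.5 + 3y
Step 2: Integrate over y in [1,3]:
  integral(22.5 + 3y, y=1..3)
  = 22.5*2 + 3*(3^2 - 1^2)/2
  = 45 + 12
  = 57


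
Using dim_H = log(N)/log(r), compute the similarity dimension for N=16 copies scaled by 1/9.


For a self-similar set with N copies scaled by 1/r:
dim_H = log(N)/log(r) = log(16)/log(9)
= 2.772589/2.197225
= 1.26186


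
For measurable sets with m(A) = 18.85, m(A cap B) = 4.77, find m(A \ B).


m(A \ B) = m(A) - m(A n B)
= 18.85 - 4.77
= 14.08


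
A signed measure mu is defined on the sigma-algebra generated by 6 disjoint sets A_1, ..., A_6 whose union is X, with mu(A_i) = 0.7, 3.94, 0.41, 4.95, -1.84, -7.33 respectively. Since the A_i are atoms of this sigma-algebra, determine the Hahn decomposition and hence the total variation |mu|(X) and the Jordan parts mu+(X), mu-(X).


Step 1: Every measurable set is a union of atoms (the cells / points), so a Hahn decomposition is
  obtained by grouping atoms by sign: P = union of atoms with mu > 0, N = union of the remaining atoms.
  Atoms in P (indices): 1, 2, 3, 4;  atoms in N (indices): 5, 6
  Positive values: 0.7, 3.94, 0.41, 4.95
  Negative values: -1.84, -7.33
Step 2: mu+(X) = mu(P) = sum of positive atom values = 10
Step 3: mu-(X) = -mu(N) = sum of |negative atom values| = 9.17
Step 4: |mu|(X) = mu+(X) + mu-(X) = 10 + 9.17 = 19.17


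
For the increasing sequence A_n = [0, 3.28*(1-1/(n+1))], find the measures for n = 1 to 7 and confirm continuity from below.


By continuity of measure from below: if A_n increases to A, then m(A_n) -> m(A).
Here A = [0, 3.28], so m(A) = 3.28
Step 1: a_1 = 3.28*(1 - 1/2) = 1.64, m(A_1) = 1.64
Step 2: a_2 = 3.28*(1 - 1/3) = 2.1867, m(A_2) = 2.1867
Step 3: a_3 = 3.28*(1 - 1/4) = 2.46, m(A_3) = 2.46
Step 4: a_4 = 3.28*(1 - 1/5) = 2.624, m(A_4) = 2.624
Step 5: a_5 = 3.28*(1 - 1/6) = 2.7333, m(A_5) = 2.7333
Step 6: a_6 = 3.28*(1 - 1/7) = 2.8114, m(A_6) = 2.8114
Step 7: a_7 = 3.28*(1 - 1/8) = 2.87, m(A_7) = 2.87
Limit: m(A_n) -> m([0,3.28]) = 3.28


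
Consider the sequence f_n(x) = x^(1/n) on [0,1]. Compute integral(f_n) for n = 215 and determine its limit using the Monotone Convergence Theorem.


At n = 215: f_215(x) = x^(1/215).
Step 1: integral(x^(1/215), 0, 1) = [x^(1/215+1) / (1/215+1)] from 0 to 1
     = 1 / (1/215 + 1) = 1 / ((215+1)/215) = 215/(215+1)
     = 215/216 = 0.99537
Step 2: As n -> infinity, f_n(x) = x^(1/n) -> 1 for x in (0,1], and f_n is increasing in n.
By MCT, lim_n integral(f_n) = integral(lim_n f_n) = integral(1, 0, 1) = 1.
Step 3: Verify convergence: 215/216 = 0.99537 -> 1


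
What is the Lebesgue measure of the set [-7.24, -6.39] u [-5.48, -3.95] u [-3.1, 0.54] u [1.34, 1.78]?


For pairwise disjoint intervals, m(union) = sum of lengths.
= (-6.39 - -7.24) + (-3.95 - -5.48) + (0.54 - -3.1) + (1.78 - 1.34)
= 0.85 + 1.53 + 3.64 + 0.44
= 6.46


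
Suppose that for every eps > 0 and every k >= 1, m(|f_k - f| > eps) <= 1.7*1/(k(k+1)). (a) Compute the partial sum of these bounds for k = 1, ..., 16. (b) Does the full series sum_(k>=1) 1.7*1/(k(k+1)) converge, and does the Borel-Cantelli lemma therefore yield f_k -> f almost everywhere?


Step 1: List the terms 1.7*1/(k(k+1)) for k = 1 to 16:
  k=1: 0.85
  k=2: 0.283333
  k=3: 0.141667
  k=4: 0.085
  k=5: 0.056667
  k=6: 0.040476
  k=7: 0.030357
  k=8: 0.023611
  k=9: 0.018889
  k=10: 0.015455
  k=11: 0.012879
  k=12: 0.010897
  k=13: 0.009341
  k=14: 0.008095
  k=15: 0.007083
  k=16: 0.00625
Step 2: Partial sum = 0.85 + 0.283333 + 0.141667 + 0.085 + 0.056667 + 0.040476 + 0.030357 + 0.023611 + 0.018889 + 0.015455 + 0.012879 + 0.010897 + 0.009341 + 0.008095 + 0.007083 + 0.00625
     = 1.6
Step 3: The full series sum_(k>=1) 1.7*1/(k(k+1)) converges (telescoping series sum 1/(k(k+1)) = 1; a constant multiple of a convergent series converges).
Step 4: Fix eps > 0. Since sum_k m(|f_k - f| > eps) < infinity, the Borel-Cantelli lemma gives
        m(limsup_k {|f_k - f| > eps}) = 0, i.e. for a.e. x, |f_k(x) - f(x)| <= eps for all large k.
        Applying this with eps = 1/j for j = 1, 2, ... and intersecting the countably many full-measure sets,
        for a.e. x we get limsup_k |f_k(x) - f(x)| <= 1/j for every j, hence f_k -> f almost everywhere.
Conclusion: series converges; Borel-Cantelli yields f_k -> f a.e.


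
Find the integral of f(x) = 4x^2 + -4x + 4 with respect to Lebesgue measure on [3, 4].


The Lebesgue integral of a Riemann-integrable function agrees with the Riemann integral.
Antiderivative F(x) = (4/3)x^3 + (-4/2)x^2 + 4x
F(4) = (4/3)*4^3 + (-4/2)*4^2 + 4*4
     = (4/3)*64 + (-4/2)*16 + 4*4
     = 85.333333 + -32 + 16
     = 69.333333
F(3) = 30
Integral = F(4) - F(3) = 69.333333 - 30 = 39.333333


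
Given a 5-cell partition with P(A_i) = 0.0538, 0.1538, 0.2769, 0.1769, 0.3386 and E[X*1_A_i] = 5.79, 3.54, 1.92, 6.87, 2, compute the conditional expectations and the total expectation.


For each cell A_i: E[X|A_i] = E[X*1_A_i] / P(A_i)
Step 1: E[X|A_1] = 5.79 / 0.0538 = 107.620818
Step 2: E[X|A_2] = 3.54 / 0.1538 = 23.016905
Step 3: E[X|A_3] = 1.92 / 0.2769 = 6.933911
Step 4: E[X|A_4] = 6.87 / 0.1769 = 38.8355
Step 5: E[X|A_5] = 2 / 0.3386 = 5.906675
Verification: E[X] = sum E[X*1_A_i] = 5.79 + 3.54 + 1.92 + 6.87 + 2 = 20.12


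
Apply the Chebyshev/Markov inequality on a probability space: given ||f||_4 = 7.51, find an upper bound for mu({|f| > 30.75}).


Chebyshev/Markov inequality: mu(|f| > eps) <= (||f||_p / eps)^p
Step 1: ||f||_4 / eps = 7.51 / 30.75 = 0.244228
Step 2: Raise to power p = 4:
  (0.244228)^4 = 0.003558
Step 3: Therefore mu(|f| > 30.75) <= 0.003558


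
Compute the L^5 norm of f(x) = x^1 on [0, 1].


Step 1: ||f||_5 = (integral_0^1 |x^1|^5 dx)^(1/5)
     = (integral_0^1 x^5 dx)^(1/5)
Step 2: integral_0^1 x^5 dx = [x^6/(6)] from 0 to 1 = 1^6/6
     = 1/6 = 0.166667
Step 3: ||f||_5 = (0.166667)^(1/5) = 0.698827


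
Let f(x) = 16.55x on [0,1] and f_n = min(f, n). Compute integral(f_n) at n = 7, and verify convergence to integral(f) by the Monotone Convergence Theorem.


f(x) = 16.55x on [0,1]; f_n(x) = min(16.55x, n). At n = 7:
Step 1: f(x) reaches 7 at x = 7/16.55 = 0.422961
Step 2: integral(f_7) = integral(16.55x, 0, 0.422961) + integral(7, 0.422961, 1)
       = 16.55*0.422961^2/2 + 7*(1 - 0.422961)
       = 1.480363 + 4.039275
       = 5.519637
Step 3: As n -> infinity, f_n increases to f, so by MCT integral(f_n) -> integral(f) = 16.55/2 = 8.275.
Convergence: integral(f_7) = 5.519637 -> 8.275 as n -> infinity


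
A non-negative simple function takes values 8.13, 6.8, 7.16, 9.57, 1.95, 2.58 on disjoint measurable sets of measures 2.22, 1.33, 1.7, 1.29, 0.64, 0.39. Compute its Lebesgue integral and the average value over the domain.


Step 1: Integral = sum(value_i * measure_i)
= 8.13*2.22 + 6.8*1.33 + 7.16*1.7 + 9.57*1.29 + 1.95*0.64 + 2.58*0.39
= 18.0486 + 9.044 + 12.172 + 12.3453 + 1.248 + 1.0062
= 53.8641
Step 2: Total measure of domain = 2.22 + 1.33 + 1.7 + 1.29 + 0.64 + 0.39 = 7.57
Step 3: Average value = 53.8641 / 7.57 = 7.115469


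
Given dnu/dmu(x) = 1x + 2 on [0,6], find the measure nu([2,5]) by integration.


nu(A) = integral_A (dnu/dmu) dmu = integral_2^5 (1x + 2) dx
Step 1: Antiderivative F(x) = (1/2)x^2 + 2x
Step 2: F(5) = (1/2)*5^2 + 2*5 = 12.5 + 10 = 22.5
Step 3: F(2) = (1/2)*2^2 + 2*2 = 2 + 4 = 6
Step 4: nu([2,5]) = F(5) - F(2) = 22.5 - 6 = 16.5


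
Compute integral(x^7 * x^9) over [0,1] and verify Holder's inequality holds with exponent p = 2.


Step 1: Exact integral of f*g = integral(x^16, 0, 1) = 1/17
     = 0.058824
Step 2: Holder bound with p=2, q=2:
  ||f||_p = (integral x^14 dx)^(1/2) = (1/15)^(1/2) = 0.258199
  ||g||_q = (integral x^18 dx)^(1/2) = (1/19)^(1/2) = 0.229416
Step 3: Holder bound = ||f||_p * ||g||_q = 0.258199 * 0.229416 = 0.059235
Verification: 0.058824 <= 0.059235 (Holder holds)


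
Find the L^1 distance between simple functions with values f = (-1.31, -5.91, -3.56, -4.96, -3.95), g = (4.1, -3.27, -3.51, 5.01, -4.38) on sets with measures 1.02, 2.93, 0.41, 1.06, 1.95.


Step 1: Compute differences f_i - g_i:
  -1.31 - 4.1 = -5.41
  -5.91 - -3.27 = -2.64
  -3.56 - -3.51 = -0.05
  -4.96 - 5.01 = -9.97
  -3.95 - -4.38 = 0.43
Step 2: Compute |diff|^1 * measure for each set:
  |-5.41|^1 * 1.02 = 5.41 * 1.02 = 5.5182
  |-2.64|^1 * 2.93 = 2.64 * 2.93 = 7.7352
  |-0.05|^1 * 0.41 = 0.05 * 0.41 = 0.0205
  |-9.97|^1 * 1.06 = 9.97 * 1.06 = 10.5682
  |0.43|^1 * 1.95 = 0.43 * 1.95 = 0.8385
Step 3: Sum = 24.6806
Step 4: ||f-g||_1 = (24.6806)^(1/1) = 24.6806


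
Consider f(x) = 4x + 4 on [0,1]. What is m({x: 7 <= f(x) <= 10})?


f^(-1)([7, 10]) = {x : 7 <= 4x + 4 <= 10}
Solving: (7 - 4)/4 <= x <= (10 - 4)/4
= [0.75, 1.5]
Intersecting with [0,1]: [0.75, 1]
Measure = 1 - 0.75 = 0.25


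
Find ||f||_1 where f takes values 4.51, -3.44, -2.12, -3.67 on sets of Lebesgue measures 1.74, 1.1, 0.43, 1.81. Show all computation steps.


Step 1: Compute |f_i|^1 for each value:
  |4.51|^1 = 4.51
  |-3.44|^1 = 3.44
  |-2.12|^1 = 2.12
  |-3.67|^1 = 3.67
Step 2: Multiply by measures and sum:
  4.51 * 1.74 = 7.8474
  3.44 * 1.1 = 3.784
  2.12 * 0.43 = 0.9116
  3.67 * 1.81 = 6.6427
Sum = 7.8474 + 3.784 + 0.9116 + 6.6427 = 19.1857
Step 3: Take the p-th root:
||f||_1 = (19.1857)^(1/1) = 19.1857


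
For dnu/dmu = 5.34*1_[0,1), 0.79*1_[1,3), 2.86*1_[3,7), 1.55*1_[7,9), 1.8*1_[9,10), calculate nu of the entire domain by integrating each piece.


Integrate each piece of the Radon-Nikodym derivative:
Step 1: integral_0^1 5.34 dx = 5.34*(1-0) = 5.34*1 = 5.34
Step 2: integral_1^3 0.79 dx = 0.79*(3-1) = 0.79*2 = 1.58
Step 3: integral_3^7 2.86 dx = 2.86*(7-3) = 2.86*4 = 11.44
Step 4: integral_7^9 1.55 dx = 1.55*(9-7) = 1.55*2 = 3.1
Step 5: integral_9^10 1.8 dx = 1.8*(10-9) = 1.8*1 = 1.8
Total: 5.34 + 1.58 + 11.44 + 3.1 + 1.8 = 23.26


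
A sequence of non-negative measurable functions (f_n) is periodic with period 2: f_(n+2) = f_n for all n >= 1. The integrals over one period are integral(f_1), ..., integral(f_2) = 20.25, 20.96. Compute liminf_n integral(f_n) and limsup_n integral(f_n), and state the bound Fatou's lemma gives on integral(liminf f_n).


The sequence (integral(f_n)) is periodic with period 2, repeating the values 20.25, 20.96 indefinitely.
Step 1: For a periodic sequence, every tail (a_m, a_(m+1), ...) contains all 2 period values infinitely often.
Step 2: Hence inf of every tail = min of the period values = min(20.25, 20.96) = 20.25.
        liminf_n integral(f_n) = sup over m of (inf of tail from m) = 20.25.
Step 3: Similarly sup of every tail = max of the period values = 20.96.
        limsup_n integral(f_n) = 20.96.
Step 4: Fatou's lemma: integral(liminf_n f_n) <= liminf_n integral(f_n) = 20.25.
        So the integral of the pointwise liminf is at most 20.25.


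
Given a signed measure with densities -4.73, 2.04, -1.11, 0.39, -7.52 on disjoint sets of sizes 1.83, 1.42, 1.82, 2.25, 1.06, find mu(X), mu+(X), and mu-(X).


Step 1: Compute signed measure on each set:
  Set 1: -4.73 * 1.83 = -8.6559
  Set 2: 2.04 * 1.42 = 2.8968
  Set 3: -1.11 * 1.82 = -2.0202
  Set 4: 0.39 * 2.25 = 0.8775
  Set 5: -7.52 * 1.06 = -7.9712
Step 2: Total signed measure = (-8.6559) + (2.8968) + (-2.0202) + (0.8775) + (-7.9712)
     = -14.873
Step 3: Positive part mu+(X) = sum of positive contributions = 3.7743
Step 4: Negative part mu-(X) = |sum of negative contributions| = 18.6473


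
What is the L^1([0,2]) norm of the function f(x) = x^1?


Step 1: ||f||_1 = (integral_0^2 |x^1|^1 dx)^(1/1)
     = (integral_0^2 x^1 dx)^(1/1)
Step 2: integral_0^2 x^1 dx = [x^2/(2)] from 0 to 2 = 2^2/2
     = 4/2 = 2
Step 3: ||f||_1 = (2)^(1/1) = 2


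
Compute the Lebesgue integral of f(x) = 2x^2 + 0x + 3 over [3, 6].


The Lebesgue integral of a Riemann-integrable function agrees with the Riemann integral.
Antiderivative F(x) = (2/3)x^3 + (0/2)x^2 + 3x
F(6) = (2/3)*6^3 + (0/2)*6^2 + 3*6
     = (2/3)*216 + (0/2)*36 + 3*6
     = 144 + 0.0 + 18
     = 162
F(3) = 27
Integral = F(6) - F(3) = 162 - 27 = 135


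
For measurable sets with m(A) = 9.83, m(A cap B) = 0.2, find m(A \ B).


m(A \ B) = m(A) - m(A n B)
= 9.83 - 0.2
= 9.63


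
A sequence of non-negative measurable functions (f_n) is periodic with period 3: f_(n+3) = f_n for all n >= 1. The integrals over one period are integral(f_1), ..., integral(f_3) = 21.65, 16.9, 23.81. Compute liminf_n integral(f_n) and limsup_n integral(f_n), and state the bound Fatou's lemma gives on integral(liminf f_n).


The sequence (integral(f_n)) is periodic with period 3, repeating the values 21.65, 16.9, 23.81 indefinitely.
Step 1: For a periodic sequence, every tail (a_m, a_(m+1), ...) contains all 3 period values infinitely often.
Step 2: Hence inf of every tail = min of the period values = min(21.65, 16.9, 23.81) = 16.9.
        liminf_n integral(f_n) = sup over m of (inf of tail from m) = 16.9.
Step 3: Similarly sup of every tail = max of the period values = 23.81.
        limsup_n integral(f_n) = 23.81.
Step 4: Fatou's lemma: integral(liminf_n f_n) <= liminf_n integral(f_n) = 16.9.
        So the integral of the pointwise liminf is at most 16.9.


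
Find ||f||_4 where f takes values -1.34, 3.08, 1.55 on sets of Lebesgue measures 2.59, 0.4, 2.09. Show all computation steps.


Step 1: Compute |f_i|^4 for each value:
  |-1.34|^4 = 3.224179
  |3.08|^4 = 89.991785
  |1.55|^4 = 5.772006
Step 2: Multiply by measures and sum:
  3.224179 * 2.59 = 8.350625
  89.991785 * 0.4 = 35.996714
  5.772006 * 2.09 = 12.063493
Sum = 8.350625 + 35.996714 + 12.063493 = 56.410832
Step 3: Take the p-th root:
||f||_4 = (56.410832)^(1/4) = 2.740568


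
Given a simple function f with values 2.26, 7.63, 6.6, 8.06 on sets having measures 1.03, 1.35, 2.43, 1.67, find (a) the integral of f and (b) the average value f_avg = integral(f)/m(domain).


Step 1: Integral = sum(value_i * measure_i)
= 2.26*1.03 + 7.63*1.35 + 6.6*2.43 + 8.06*1.67
= 2.3278 + 10.3005 + 16.038 + 13.4602
= 42.1265
Step 2: Total measure of domain = 1.03 + 1.35 + 2.43 + 1.67 = 6.48
Step 3: Average value = 42.1265 / 6.48 = 6.501003


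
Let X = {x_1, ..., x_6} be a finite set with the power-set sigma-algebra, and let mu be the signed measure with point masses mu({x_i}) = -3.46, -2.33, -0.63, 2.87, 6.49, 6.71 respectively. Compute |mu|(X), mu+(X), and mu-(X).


Step 1: Every measurable set is a union of atoms (the cells / points), so a Hahn decomposition is
  obtained by grouping atoms by sign: P = union of atoms with mu > 0, N = union of the remaining atoms.
  Atoms in P (indices): 4, 5, 6;  atoms in N (indices): 1, 2, 3
  Positive values: 2.87, 6.49, 6.71
  Negative values: -3.46, -2.33, -0.63
Step 2: mu+(X) = mu(P) = sum of positive atom values = 16.07
Step 3: mu-(X) = -mu(N) = sum of |negative atom values| = 6.42
Step 4: |mu|(X) = mu+(X) + mu-(X) = 16.07 + 6.42 = 22.49


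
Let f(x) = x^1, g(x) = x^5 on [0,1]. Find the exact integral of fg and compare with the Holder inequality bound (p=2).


Step 1: Exact integral of f*g = integral(x^6, 0, 1) = 1/7
     = 0.142857
Step 2: Holder bound with p=2, q=2:
  ||f||_p = (integral x^2 dx)^(1/2) = (1/3)^(1/2) = 0.57735
  ||g||_q = (integral x^10 dx)^(1/2) = (1/11)^(1/2) = 0.301511
Step 3: Holder bound = ||f||_p * ||g||_q = 0.57735 * 0.301511 = 0.174078
Verification: 0.142857 <= 0.174078 (Holder holds)


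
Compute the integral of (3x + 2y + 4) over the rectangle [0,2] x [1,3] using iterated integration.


By Fubini, integrate in x first, then y.
Step 1: Fix y, integrate over x in [0,2]:
  integral(3x + 2y + 4, x=0..2)
  = 3*(2^2 - 0^2)/2 + (2y + 4)*(2 - 0)
  = 6 + (2y + 4)*2
  = 6 + 4y + 8
  = 14 + 4y
Step 2: Integrate over y in [1,3]:
  integral(14 + 4y, y=1..3)
  = 14*2 + 4*(3^2 - 1^2)/2
  = 28 + 16
  = 44


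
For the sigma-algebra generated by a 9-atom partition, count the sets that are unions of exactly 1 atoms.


Each element of F is a union of some subset of the 9 atoms.
Elements that are unions of exactly 1 atoms correspond to 1-element subsets of the 9 atoms.
Count = C(9, 1) = 9! / (1! * 8!) = 9.


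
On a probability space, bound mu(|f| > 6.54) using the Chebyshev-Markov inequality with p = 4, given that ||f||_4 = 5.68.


Chebyshev/Markov inequality: mu(|f| > eps) <= (||f||_p / eps)^p
Step 1: ||f||_4 / eps = 5.68 / 6.54 = 0.868502
Step 2: Raise to power p = 4:
  (0.868502)^4 = 0.568961
Step 3: Therefore mu(|f| > 6.54) <= 0.568961


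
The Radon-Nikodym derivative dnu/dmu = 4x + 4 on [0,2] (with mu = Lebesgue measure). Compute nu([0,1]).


nu(A) = integral_A (dnu/dmu) dmu = integral_0^1 (4x + 4) dx
Step 1: Antiderivative F(x) = (4/2)x^2 + 4x
Step 2: F(1) = (4/2)*1^2 + 4*1 = 2 + 4 = 6
Step 3: F(0) = (4/2)*0^2 + 4*0 = 0.0 + 0 = 0.0
Step 4: nu([0,1]) = F(1) - F(0) = 6 - 0.0 = 6


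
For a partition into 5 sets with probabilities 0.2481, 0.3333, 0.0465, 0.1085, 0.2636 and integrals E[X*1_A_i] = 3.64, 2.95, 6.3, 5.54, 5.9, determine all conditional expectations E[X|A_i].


For each cell A_i: E[X|A_i] = E[X*1_A_i] / P(A_i)
Step 1: E[X|A_1] = 3.64 / 0.2481 = 14.671503
Step 2: E[X|A_2] = 2.95 / 0.3333 = 8.850885
Step 3: E[X|A_3] = 6.3 / 0.0465 = 135.483871
Step 4: E[X|A_4] = 5.54 / 0.1085 = 51.059908
Step 5: E[X|A_5] = 5.9 / 0.2636 = 22.382398
Verification: E[X] = sum E[X*1_A_i] = 3.64 + 2.95 + 6.3 + 5.54 + 5.9 = 24.33


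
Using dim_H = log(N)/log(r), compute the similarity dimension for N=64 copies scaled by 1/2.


For a self-similar set with N copies scaled by 1/r:
dim_H = log(N)/log(r) = log(64)/log(2)
= 4.158883/0.693147
= 6


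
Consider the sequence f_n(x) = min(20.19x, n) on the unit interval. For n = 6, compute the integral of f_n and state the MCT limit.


f(x) = 20.19x on [0,1]; f_n(x) = min(20.19x, n). At n = 6:
Step 1: f(x) reaches 6 at x = 6/20.19 = 0.297177
Step 2: integral(f_6) = integral(20.19x, 0, 0.297177) + integral(6, 0.297177, 1)
       = 20.19*0.297177^2/2 + 6*(1 - 0.297177)
       = 0.89153 + 4.216939
       = 5.10847
Step 3: As n -> infinity, f_n increases to f, so by MCT integral(f_n) -> integral(f) = 20.19/2 = 10.095.
Convergence: integral(f_6) = 5.10847 -> 10.095 as n -> infinity


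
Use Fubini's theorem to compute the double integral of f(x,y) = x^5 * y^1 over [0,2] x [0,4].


By Fubini's theorem, the double integral factors as a product of single integrals:
Step 1: integral_0^2 x^5 dx = [x^6/6] from 0 to 2
     = 2^6/6 = 10.666667
Step 2: integral_0^4 y^1 dy = [y^2/2] from 0 to 4
     = 4^2/2 = 8
Step 3: Double integral = 10.666667 * 8 = 85.333333


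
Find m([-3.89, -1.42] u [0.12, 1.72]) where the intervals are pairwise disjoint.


For pairwise disjoint intervals, m(union) = sum of lengths.
= (-1.42 - -3.89) + (1.72 - 0.12)
= 2.47 + 1.6
= 4.07


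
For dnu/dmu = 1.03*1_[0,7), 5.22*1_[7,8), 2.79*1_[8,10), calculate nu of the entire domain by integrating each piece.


Integrate each piece of the Radon-Nikodym derivative:
Step 1: integral_0^7 1.03 dx = 1.03*(7-0) = 1.03*7 = 7.21
Step 2: integral_7^8 5.22 dx = 5.22*(8-7) = 5.22*1 = 5.22
Step 3: integral_8^10 2.79 dx = 2.79*(10-8) = 2.79*2 = 5.58
Total: 7.21 + 5.22 + 5.58 = 18.01


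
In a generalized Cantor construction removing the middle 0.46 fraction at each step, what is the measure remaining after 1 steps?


Step 1: At each step, fraction remaining = 1 - 0.46 = 0.54
Step 2: After 1 steps, measure = (0.54)^1
Step 3: Computing the power step by step:
  After step 1: 0.54
Result = 0.54


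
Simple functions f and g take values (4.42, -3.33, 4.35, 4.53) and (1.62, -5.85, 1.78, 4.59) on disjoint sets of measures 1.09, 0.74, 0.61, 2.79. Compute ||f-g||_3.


Step 1: Compute differences f_i - g_i:
  4.42 - 1.62 = 2.8
  -3.33 - -5.85 = 2.52
  4.35 - 1.78 = 2.57
  4.53 - 4.59 = -0.06
Step 2: Compute |diff|^3 * measure for each set:
  |2.8|^3 * 1.09 = 21.952 * 1.09 = 23.92768
  |2.52|^3 * 0.74 = 16.003008 * 0.74 = 11.842226
  |2.57|^3 * 0.61 = 16.974593 * 0.61 = 10.354502
  |-0.06|^3 * 2.79 = 2.160000e-04 * 2.79 = 6.026400e-04
Step 3: Sum = 46.12501
Step 4: ||f-g||_3 = (46.12501)^(1/3) = 3.586291


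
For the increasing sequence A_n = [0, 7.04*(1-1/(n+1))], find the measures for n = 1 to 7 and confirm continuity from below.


By continuity of measure from below: if A_n increases to A, then m(A_n) -> m(A).
Here A = [0, 7.04], so m(A) = 7.04
Step 1: a_1 = 7.04*(1 - 1/2) = 3.52, m(A_1) = 3.52
Step 2: a_2 = 7.04*(1 - 1/3) = 4.6933, m(A_2) = 4.6933
Step 3: a_3 = 7.04*(1 - 1/4) = 5.28, m(A_3) = 5.28
Step 4: a_4 = 7.04*(1 - 1/5) = 5.632, m(A_4) = 5.632
Step 5: a_5 = 7.04*(1 - 1/6) = 5.8667, m(A_5) = 5.8667
Step 6: a_6 = 7.04*(1 - 1/7) = 6.0343, m(A_6) = 6.0343
Step 7: a_7 = 7.04*(1 - 1/8) = 6.16, m(A_7) = 6.16
Limit: m(A_n) -> m([0,7.04]) = 7.04


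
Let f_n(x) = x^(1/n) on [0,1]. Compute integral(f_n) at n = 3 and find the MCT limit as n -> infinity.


At n = 3: f_3(x) = x^(1/3).
Step 1: integral(x^(1/3), 0, 1) = [x^(1/3+1) / (1/3+1)] from 0 to 1
     = 1 / (1/3 + 1) = 1 / ((3+1)/3) = 3/(3+1)
     = 3/4 = 0.75
Step 2: As n -> infinity, f_n(x) = x^(1/n) -> 1 for x in (0,1], and f_n is increasing in n.
By MCT, lim_n integral(f_n) = integral(lim_n f_n) = integral(1, 0, 1) = 1.
Step 3: Verify convergence: 3/4 = 0.75 -> 1


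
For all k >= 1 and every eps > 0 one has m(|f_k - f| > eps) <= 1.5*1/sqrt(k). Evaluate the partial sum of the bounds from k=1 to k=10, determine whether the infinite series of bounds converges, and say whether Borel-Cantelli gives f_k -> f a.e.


Step 1: List the terms 1.5*1/sqrt(k) for k = 1 to 10:
  k=1: 1.5
  k=2: 1.06066
  k=3: 0.866025
  k=4: 0.75
  k=5: 0.67082
  k=6: 0.612372
  k=7: 0.566947
  k=8: 0.53033
  k=9: 0.5
  k=10: 0.474342
Step 2: Partial sum = 1.5 + 1.06066 + 0.866025 + 0.75 + 0.67082 + 0.612372 + 0.566947 + 0.53033 + 0.5 + 0.474342
     = 7.531497
Step 3: The full series sum_(k>=1) 1.5*1/sqrt(k) diverges (p-series with p = 1/2 <= 1; a nonzero constant multiple of a divergent series diverges).
Step 4: The (first) Borel-Cantelli lemma requires a summable sequence of measures, so it does not apply here;
        from this bound alone no conclusion about a.e. convergence can be drawn (convergence in measure still
        gives an a.e.-convergent subsequence, but not a.e. convergence of the whole sequence).
Conclusion: series diverges; Borel-Cantelli is inconclusive about a.e. convergence of f_k.


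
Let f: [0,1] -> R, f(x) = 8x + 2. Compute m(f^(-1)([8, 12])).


f^(-1)([8, 12]) = {x : 8 <= 8x + 2 <= 12}
Solving: (8 - 2)/8 <= x <= (12 - 2)/8
= [0.75, 1.25]
Intersecting with [0,1]: [0.75, 1]
Measure = 1 - 0.75 = 0.25


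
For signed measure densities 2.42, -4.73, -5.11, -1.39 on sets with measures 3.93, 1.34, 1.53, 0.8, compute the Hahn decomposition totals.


Step 1: Compute signed measure on each set:
  Set 1: 2.42 * 3.93 = 9.5106
  Set 2: -4.73 * 1.34 = -6.3382
  Set 3: -5.11 * 1.53 = -7.8183
  Set 4: -1.39 * 0.8 = -1.112
Step 2: Total signed measure = (9.5106) + (-6.3382) + (-7.8183) + (-1.112)
     = -5.7579
Step 3: Positive part mu+(X) = sum of positive contributions = 9.5106
Step 4: Negative part mu-(X) = |sum of negative contributions| = 15.2685


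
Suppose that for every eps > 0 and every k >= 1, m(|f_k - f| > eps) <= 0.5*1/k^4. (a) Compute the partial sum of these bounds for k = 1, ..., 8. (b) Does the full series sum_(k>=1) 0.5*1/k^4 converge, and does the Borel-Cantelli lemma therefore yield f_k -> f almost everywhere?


Step 1: List the terms 0.5*1/k^4 for k = 1 to 8:
  k=1: 0.5
  k=2: 0.03125
  k=3: 0.006173
  k=4: 0.001953
  k=5: 8.000000e-04
  k=6: 3.858025e-04
  k=7: 2.082466e-04
  k=8: 1.220703e-04
Step 2: Partial sum = 0.5 + 0.03125 + 0.006173 + 0.001953 + 8.000000e-04 + 3.858025e-04 + 2.082466e-04 + 1.220703e-04
     = 0.540892
Step 3: The full series sum_(k>=1) 0.5*1/k^4 converges (p-series with p = 4 > 1; a constant multiple of a convergent series converges).
Step 4: Fix eps > 0. Since sum_k m(|f_k - f| > eps) < infinity, the Borel-Cantelli lemma gives
        m(limsup_k {|f_k - f| > eps}) = 0, i.e. for a.e. x, |f_k(x) - f(x)| <= eps for all large k.
        Applying this with eps = 1/j for j = 1, 2, ... and intersecting the countably many full-measure sets,
        for a.e. x we get limsup_k |f_k(x) - f(x)| <= 1/j for every j, hence f_k -> f almost everywhere.
Conclusion: series converges; Borel-Cantelli yields f_k -> f a.e.


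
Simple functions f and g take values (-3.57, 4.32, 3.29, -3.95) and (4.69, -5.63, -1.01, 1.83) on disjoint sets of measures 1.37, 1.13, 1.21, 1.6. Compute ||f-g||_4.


Step 1: Compute differences f_i - g_i:
  -3.57 - 4.69 = -8.26
  4.32 - -5.63 = 9.95
  3.29 - -1.01 = 4.3
  -3.95 - 1.83 = -5.78
Step 2: Compute |diff|^4 * measure for each set:
  |-8.26|^4 * 1.37 = 4655.005402 * 1.37 = 6377.3574
  |9.95|^4 * 1.13 = 9801.495006 * 1.13 = 11075.689357
  |4.3|^4 * 1.21 = 341.8801 * 1.21 = 413.674921
  |-5.78|^4 * 1.6 = 1116.121191 * 1.6 = 1785.793905
Step 3: Sum = 19652.515583
Step 4: ||f-g||_4 = (19652.515583)^(1/4) = 11.840077


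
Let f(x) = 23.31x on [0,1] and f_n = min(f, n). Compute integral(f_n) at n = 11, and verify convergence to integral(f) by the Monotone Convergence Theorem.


f(x) = 23.31x on [0,1]; f_n(x) = min(23.31x, n). At n = 11:
Step 1: f(x) reaches 11 at x = 11/23.31 = 0.4719
Step 2: integral(f_11) = integral(23.31x, 0, 0.4719) + integral(11, 0.4719, 1)
       = 23.31*0.4719^2/2 + 11*(1 - 0.4719)
       = 2.595453 + 5.809095
       = 8.404547
Step 3: As n -> infinity, f_n increases to f, so by MCT integral(f_n) -> integral(f) = 23.31/2 = 11.655.
Convergence: integral(f_11) = 8.404547 -> 11.655 as n -> infinity


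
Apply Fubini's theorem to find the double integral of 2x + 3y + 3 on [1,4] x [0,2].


By Fubini, integrate in x first, then y.
Step 1: Fix y, integrate over x in [1,4]:
  integral(2x + 3y + 3, x=1..4)
  = 2*(4^2 - 1^2)/2 + (3y + 3)*(4 - 1)
  = 15 + (3y + 3)*3
  = 15 + 9y + 9
  = 24 + 9y
Step 2: Integrate over y in [0,2]:
  integral(24 + 9y, y=0..2)
  = 24*2 + 9*(2^2 - 0^2)/2
  = 48 + 18
  = 66


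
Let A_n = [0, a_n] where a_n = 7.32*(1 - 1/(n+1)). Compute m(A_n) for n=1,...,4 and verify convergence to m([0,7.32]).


By continuity of measure from below: if A_n increases to A, then m(A_n) -> m(A).
Here A = [0, 7.32], so m(A) = 7.32
Step 1: a_1 = 7.32*(1 - 1/2) = 3.66, m(A_1) = 3.66
Step 2: a_2 = 7.32*(1 - 1/3) = 4.88, m(A_2) = 4.88
Step 3: a_3 = 7.32*(1 - 1/4) = 5.49, m(A_3) = 5.49
Step 4: a_4 = 7.32*(1 - 1/5) = 5.856, m(A_4) = 5.856
Limit: m(A_n) -> m([0,7.32]) = 7.32


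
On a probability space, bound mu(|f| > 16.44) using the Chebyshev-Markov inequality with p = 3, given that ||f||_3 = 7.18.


Chebyshev/Markov inequality: mu(|f| > eps) <= (||f||_p / eps)^p
Step 1: ||f||_3 / eps = 7.18 / 16.44 = 0.43674
Step 2: Raise to power p = 3:
  (0.43674)^3 = 0.083304
Step 3: Therefore mu(|f| > 16.44) <= 0.083304


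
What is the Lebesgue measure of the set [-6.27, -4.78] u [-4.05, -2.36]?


For pairwise disjoint intervals, m(union) = sum of lengths.
= (-4.78 - -6.27) + (-2.36 - -4.05)
= 1.49 + 1.69
= 3.18


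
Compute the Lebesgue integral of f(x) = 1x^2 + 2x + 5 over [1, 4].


The Lebesgue integral of a Riemann-integrable function agrees with the Riemann integral.
Antiderivative F(x) = (1/3)x^3 + (2/2)x^2 + 5x
F(4) = (1/3)*4^3 + (2/2)*4^2 + 5*4
     = (1/3)*64 + (2/2)*16 + 5*4
     = 21.333333 + 16 + 20
     = 57.333333
F(1) = 6.333333
Integral = F(4) - F(1) = 57.333333 - 6.333333 = 51


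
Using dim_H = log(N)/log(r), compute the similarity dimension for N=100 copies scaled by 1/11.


For a self-similar set with N copies scaled by 1/r:
dim_H = log(N)/log(r) = log(100)/log(11)
= 4.60517/2.397895
= 1.920505


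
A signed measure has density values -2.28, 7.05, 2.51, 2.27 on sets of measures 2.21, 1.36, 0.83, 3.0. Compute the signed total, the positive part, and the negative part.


Step 1: Compute signed measure on each set:
  Set 1: -2.28 * 2.21 = -5.0388
  Set 2: 7.05 * 1.36 = 9.588
  Set 3: 2.51 * 0.83 = 2.0833
  Set 4: 2.27 * 3.0 = 6.81
Step 2: Total signed measure = (-5.0388) + (9.588) + (2.0833) + (6.81)
     = 13.4425
Step 3: Positive part mu+(X) = sum of positive contributions = 18.4813
Step 4: Negative part mu-(X) = |sum of negative contributions| = 5.0388


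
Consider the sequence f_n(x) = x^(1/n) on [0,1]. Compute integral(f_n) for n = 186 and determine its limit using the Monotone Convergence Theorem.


At n = 186: f_186(x) = x^(1/186).
Step 1: integral(x^(1/186), 0, 1) = [x^(1/186+1) / (1/186+1)] from 0 to 1
     = 1 / (1/186 + 1) = 1 / ((186+1)/186) = 186/(186+1)
     = 186/187 = 0.994652
Step 2: As n -> infinity, f_n(x) = x^(1/n) -> 1 for x in (0,1], and f_n is increasing in n.
By MCT, lim_n integral(f_n) = integral(lim_n f_n) = integral(1, 0, 1) = 1.
Step 3: Verify convergence: 186/187 = 0.994652 -> 1


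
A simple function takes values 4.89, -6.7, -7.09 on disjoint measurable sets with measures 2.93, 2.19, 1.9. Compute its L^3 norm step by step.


Step 1: Compute |f_i|^3 for each value:
  |4.89|^3 = 116.930169
  |-6.7|^3 = 300.763
  |-7.09|^3 = 356.400829
Step 2: Multiply by measures and sum:
  116.930169 * 2.93 = 342.605395
  300.763 * 2.19 = 658.67097
  356.400829 * 1.9 = 677.161575
Sum = 342.605395 + 658.67097 + 677.161575 = 1678.43794
Step 3: Take the p-th root:
||f||_3 = (1678.43794)^(1/3) = 11.884158


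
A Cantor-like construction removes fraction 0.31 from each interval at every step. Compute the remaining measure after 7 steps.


Step 1: At each step, fraction remaining = 1 - 0.31 = 0.69
Step 2: After 7 steps, measure = (0.69)^7
Result = 0.074464


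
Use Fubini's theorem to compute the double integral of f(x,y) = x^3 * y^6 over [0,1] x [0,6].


By Fubini's theorem, the double integral factors as a product of single integrals:
Step 1: integral_0^1 x^3 dx = [x^4/4] from 0 to 1
     = 1^4/4 = 0.25
Step 2: integral_0^6 y^6 dy = [y^7/7] from 0 to 6
     = 6^7/7 = 39990.857143
Step 3: Double integral = 0.25 * 39990.857143 = 9997.714286


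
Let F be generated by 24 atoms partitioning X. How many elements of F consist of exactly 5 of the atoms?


Each element of F is a union of some subset of the 24 atoms.
Elements that are unions of exactly 5 atoms correspond to 5-element subsets of the 24 atoms.
Count = C(24, 5) = 24! / (5! * 19!) = 42504.


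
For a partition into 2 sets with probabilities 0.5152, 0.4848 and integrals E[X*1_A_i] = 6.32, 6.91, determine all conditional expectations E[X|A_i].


For each cell A_i: E[X|A_i] = E[X*1_A_i] / P(A_i)
Step 1: E[X|A_1] = 6.32 / 0.5152 = 12.267081
Step 2: E[X|A_2] = 6.91 / 0.4848 = 14.2533
Verification: E[X] = sum E[X*1_A_i] = 6.32 + 6.91 = 13.23


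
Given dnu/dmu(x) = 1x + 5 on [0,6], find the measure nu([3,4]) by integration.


nu(A) = integral_A (dnu/dmu) dmu = integral_3^4 (1x + 5) dx
Step 1: Antiderivative F(x) = (1/2)x^2 + 5x
Step 2: F(4) = (1/2)*4^2 + 5*4 = 8 + 20 = 28
Step 3: F(3) = (1/2)*3^2 + 5*3 = 4.5 + 15 = 19.5
Step 4: nu([3,4]) = F(4) - F(3) = 28 - 19.5 = 8.5


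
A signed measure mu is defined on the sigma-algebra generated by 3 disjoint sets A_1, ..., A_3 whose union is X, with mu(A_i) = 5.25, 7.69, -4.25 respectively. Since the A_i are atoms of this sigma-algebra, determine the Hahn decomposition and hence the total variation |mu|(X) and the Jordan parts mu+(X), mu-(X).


Step 1: Every measurable set is a union of atoms (the cells / points), so a Hahn decomposition is
  obtained by grouping atoms by sign: P = union of atoms with mu > 0, N = union of the remaining atoms.
  Atoms in P (indices): 1, 2;  atoms in N (indices): 3
  Positive values: 5.25, 7.69
  Negative values: -4.25
Step 2: mu+(X) = mu(P) = sum of positive atom values = 12.94
Step 3: mu-(X) = -mu(N) = sum of |negative atom values| = 4.25
Step 4: |mu|(X) = mu+(X) + mu-(X) = 12.94 + 4.25 = 17.19


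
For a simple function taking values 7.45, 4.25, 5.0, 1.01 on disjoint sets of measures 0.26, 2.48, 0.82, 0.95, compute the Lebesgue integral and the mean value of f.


Step 1: Integral = sum(value_i * measure_i)
= 7.45*0.26 + 4.25*2.48 + 5.0*0.82 + 1.01*0.95
= 1.937 + 10.54 + 4.1 + 0.9595
= 17.5365
Step 2: Total measure of domain = 0.26 + 2.48 + 0.82 + 0.95 = 4.51
Step 3: Average value = 17.5365 / 4.51 = 3.888359


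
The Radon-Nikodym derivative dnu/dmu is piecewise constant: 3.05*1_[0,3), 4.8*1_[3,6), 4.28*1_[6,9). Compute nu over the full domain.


Integrate each piece of the Radon-Nikodym derivative:
Step 1: integral_0^3 3.05 dx = 3.05*(3-0) = 3.05*3 = 9.15
Step 2: integral_3^6 4.8 dx = 4.8*(6-3) = 4.8*3 = 14.4
Step 3: integral_6^9 4.28 dx = 4.28*(9-6) = 4.28*3 = 12.84
Total: 9.15 + 14.4 + 12.84 = 36.39


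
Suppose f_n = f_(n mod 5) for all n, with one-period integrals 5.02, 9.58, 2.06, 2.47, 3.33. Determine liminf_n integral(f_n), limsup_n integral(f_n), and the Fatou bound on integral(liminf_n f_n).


The sequence (integral(f_n)) is periodic with period 5, repeating the values 5.02, 9.58, 2.06, 2.47, 3.33 indefinitely.
Step 1: For a periodic sequence, every tail (a_m, a_(m+1), ...) contains all 5 period values infinitely often.
Step 2: Hence inf of every tail = min of the period values = min(5.02, 9.58, 2.06, 2.47, 3.33) = 2.06.
        liminf_n integral(f_n) = sup over m of (inf of tail from m) = 2.06.
Step 3: Similarly sup of every tail = max of the period values = 9.58.
        limsup_n integral(f_n) = 9.58.
Step 4: Fatou's lemma: integral(liminf_n f_n) <= liminf_n integral(f_n) = 2.06.
        So the integral of the pointwise liminf is at most 2.06.


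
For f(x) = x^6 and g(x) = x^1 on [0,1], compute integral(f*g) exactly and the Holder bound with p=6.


Step 1: Exact integral of f*g = integral(x^7, 0, 1) = 1/8
     = 0.125
Step 2: Holder bound with p=6, q=1.2:
  ||f||_p = (integral x^36 dx)^(1/6) = (1/37)^(1/6) = 0.547814
  ||g||_q = (integral x^1.2 dx)^(1/1.2) = (1/2.2)^(1/1.2) = 0.518379
Step 3: Holder bound = ||f||_p * ||g||_q = 0.547814 * 0.518379 = 0.283975
Verification: 0.125 <= 0.283975 (Holder holds)


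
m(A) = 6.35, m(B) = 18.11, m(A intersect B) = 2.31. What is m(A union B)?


By inclusion-exclusion: m(A u B) = m(A) + m(B) - m(A n B)
= 6.35 + 18.11 - 2.31
= 22.15


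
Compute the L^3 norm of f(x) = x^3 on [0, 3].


Step 1: ||f||_3 = (integral_0^3 |x^3|^3 dx)^(1/3)
     = (integral_0^3 x^9 dx)^(1/3)
Step 2: integral_0^3 x^9 dx = [x^10/(10)] from 0 to 3 = 3^10/10
     = 59049/10 = 5904.9
Step 3: ||f||_3 = (5904.9)^(1/3) = 18.07469


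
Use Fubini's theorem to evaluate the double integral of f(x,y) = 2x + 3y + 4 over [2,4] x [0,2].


By Fubini, integrate in x first, then y.
Step 1: Fix y, integrate over x in [2,4]:
  integral(2x + 3y + 4, x=2..4)
  = 2*(4^2 - 2^2)/2 + (3y + 4)*(4 - 2)
  = 12 + (3y + 4)*2
  = 12 + 6y + 8
  = 20 + 6y
Step 2: Integrate over y in [0,2]:
  integral(20 + 6y, y=0..2)
  = 20*2 + 6*(2^2 - 0^2)/2
  = 40 + 12
  = 52


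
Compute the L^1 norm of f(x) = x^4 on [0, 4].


Step 1: ||f||_1 = (integral_0^4 |x^4|^1 dx)^(1/1)
     = (integral_0^4 x^4 dx)^(1/1)
Step 2: integral_0^4 x^4 dx = [x^5/(5)] from 0 to 4 = 4^5/5
     = 1024/5 = 204.8
Step 3: ||f||_1 = (204.8)^(1/1) = 204.8


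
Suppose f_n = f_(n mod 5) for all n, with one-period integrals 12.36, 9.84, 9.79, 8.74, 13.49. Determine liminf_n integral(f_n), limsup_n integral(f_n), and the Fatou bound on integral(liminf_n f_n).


The sequence (integral(f_n)) is periodic with period 5, repeating the values 12.36, 9.84, 9.79, 8.74, 13.49 indefinitely.
Step 1: For a periodic sequence, every tail (a_m, a_(m+1), ...) contains all 5 period values infinitely often.
Step 2: Hence inf of every tail = min of the period values = min(12.36, 9.84, 9.79, 8.74, 13.49) = 8.74.
        liminf_n integral(f_n) = sup over m of (inf of tail from m) = 8.74.
Step 3: Similarly sup of every tail = max of the period values = 13.49.
        limsup_n integral(f_n) = 13.49.
Step 4: Fatou's lemma: integral(liminf_n f_n) <= liminf_n integral(f_n) = 8.74.
        So the integral of the pointwise liminf is at most 8.74.


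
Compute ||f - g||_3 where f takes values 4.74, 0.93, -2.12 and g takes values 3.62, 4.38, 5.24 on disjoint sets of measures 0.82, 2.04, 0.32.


Step 1: Compute differences f_i - g_i:
  4.74 - 3.62 = 1.12
  0.93 - 4.38 = -3.45
  -2.12 - 5.24 = -7.36
Step 2: Compute |diff|^3 * measure for each set:
  |1.12|^3 * 0.82 = 1.404928 * 0.82 = 1.152041
  |-3.45|^3 * 2.04 = 41.063625 * 2.04 = 83.769795
  |-7.36|^3 * 0.32 = 398.688256 * 0.32 = 127.580242
Step 3: Sum = 212.502078
Step 4: ||f-g||_3 = (212.502078)^(1/3) = 5.967435


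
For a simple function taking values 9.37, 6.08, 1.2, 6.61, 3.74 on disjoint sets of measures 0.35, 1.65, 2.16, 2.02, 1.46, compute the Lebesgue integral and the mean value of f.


Step 1: Integral = sum(value_i * measure_i)
= 9.37*0.35 + 6.08*1.65 + 1.2*2.16 + 6.61*2.02 + 3.74*1.46
= 3.2795 + 10.032 + 2.592 + 13.3522 + 5.4604
= 34.7161
Step 2: Total measure of domain = 0.35 + 1.65 + 2.16 + 2.02 + 1.46 = 7.64
Step 3: Average value = 34.7161 / 7.64 = 4.543992


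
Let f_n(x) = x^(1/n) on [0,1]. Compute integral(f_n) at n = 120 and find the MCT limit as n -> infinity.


At n = 120: f_120(x) = x^(1/120).
Step 1: integral(x^(1/120), 0, 1) = [x^(1/120+1) / (1/120+1)] from 0 to 1
     = 1 / (1/120 + 1) = 1 / ((120+1)/120) = 120/(120+1)
     = 120/121 = 0.991736
Step 2: As n -> infinity, f_n(x) = x^(1/n) -> 1 for x in (0,1], and f_n is increasing in n.
By MCT, lim_n integral(f_n) = integral(lim_n f_n) = integral(1, 0, 1) = 1.
Step 3: Verify convergence: 120/121 = 0.991736 -> 1


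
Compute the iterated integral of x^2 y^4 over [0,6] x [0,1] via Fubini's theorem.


By Fubini's theorem, the double integral factors as a product of single integrals:
Step 1: integral_0^6 x^2 dx = [x^3/3] from 0 to 6
     = 6^3/3 = 72
Step 2: integral_0^1 y^4 dy = [y^5/5] from 0 to 1
     = 1^5/5 = 0.2
Step 3: Double integral = 72 * 0.2 = 14.4


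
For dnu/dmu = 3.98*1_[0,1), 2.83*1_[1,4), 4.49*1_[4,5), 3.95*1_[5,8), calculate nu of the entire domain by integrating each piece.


Integrate each piece of the Radon-Nikodym derivative:
Step 1: integral_0^1 3.98 dx = 3.98*(1-0) = 3.98*1 = 3.98
Step 2: integral_1^4 2.83 dx = 2.83*(4-1) = 2.83*3 = 8.49
Step 3: integral_4^5 4.49 dx = 4.49*(5-4) = 4.49*1 = 4.49
Step 4: integral_5^8 3.95 dx = 3.95*(8-5) = 3.95*3 = 11.85
Total: 3.98 + 8.49 + 4.49 + 11.85 = 28.81


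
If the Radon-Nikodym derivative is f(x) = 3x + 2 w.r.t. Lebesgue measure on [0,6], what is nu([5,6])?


nu(A) = integral_A (dnu/dmu) dmu = integral_5^6 (3x + 2) dx
Step 1: Antiderivative F(x) = (3/2)x^2 + 2x
Step 2: F(6) = (3/2)*6^2 + 2*6 = 54 + 12 = 66
Step 3: F(5) = (3/2)*5^2 + 2*5 = 37.5 + 10 = 47.5
Step 4: nu([5,6]) = F(6) - F(5) = 66 - 47.5 = 18.5
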